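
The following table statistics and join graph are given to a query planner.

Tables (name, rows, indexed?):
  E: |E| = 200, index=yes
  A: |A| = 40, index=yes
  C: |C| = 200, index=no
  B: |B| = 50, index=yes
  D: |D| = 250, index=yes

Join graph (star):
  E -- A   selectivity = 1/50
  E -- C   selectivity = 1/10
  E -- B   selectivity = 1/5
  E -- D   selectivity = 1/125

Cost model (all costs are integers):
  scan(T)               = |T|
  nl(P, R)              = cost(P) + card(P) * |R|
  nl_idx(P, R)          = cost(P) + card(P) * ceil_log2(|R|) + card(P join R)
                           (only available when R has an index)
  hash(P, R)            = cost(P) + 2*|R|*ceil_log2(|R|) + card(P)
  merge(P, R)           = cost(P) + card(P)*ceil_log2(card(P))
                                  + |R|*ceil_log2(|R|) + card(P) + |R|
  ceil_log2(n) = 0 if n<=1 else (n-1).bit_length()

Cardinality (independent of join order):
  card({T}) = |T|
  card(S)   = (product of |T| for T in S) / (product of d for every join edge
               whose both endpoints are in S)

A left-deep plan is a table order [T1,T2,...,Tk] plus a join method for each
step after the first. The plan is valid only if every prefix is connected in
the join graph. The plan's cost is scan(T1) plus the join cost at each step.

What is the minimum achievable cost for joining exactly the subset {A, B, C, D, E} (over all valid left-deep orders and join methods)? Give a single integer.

Selinger DP over subsets of {A,B,C,D,E}:
  {E}: scan cost=200, card=200
  {A}: scan cost=40, card=40
  {C}: scan cost=200, card=200
  {B}: scan cost=50, card=50
  {D}: scan cost=250, card=250
  {AE}: card=160; try (E,nl_idx)→520, (A,hash)→880, (A,nl_idx)→1560, (E,merge)→2120, (A,merge)→2280, (E,hash)→3280 …(+2); best=520 via (E,nl_idx)
  {CE}: card=4000; try (E,hash)→3600, (C,hash)→3600, (E,merge)→3800, (C,merge)→3800, (E,nl_idx)→5800, (E,nl)→40200 …(+1); best=3600 via (E,hash)
  {BE}: card=2000; try (B,hash)→1000, (E,merge)→2200, (B,merge)→2350, (E,nl_idx)→2450, (E,hash)→3300, (B,nl_idx)→3400 …(+2); best=1000 via (B,hash)
  {DE}: card=400; try (D,nl_idx)→2200, (E,nl_idx)→2650, (E,hash)→3700, (D,merge)→4250, (E,merge)→4300, (D,hash)→4400 …(+2); best=2200 via (D,nl_idx)
  {ACE}: card=3200; try (C,merge)→3760, (C,hash)→3880, (A,hash)→8080, (A,nl_idx)→30800, (C,nl)→32520, (A,merge)→55880 …(+1); best=3760 via (C,merge)
  {ABE}: card=1600; try (B,hash)→1280, (B,merge)→2310, (B,nl_idx)→3080, (A,hash)→3480, (B,nl)→8520, (A,nl_idx)→14600 …(+2); best=1280 via (B,hash)
  {ADE}: card=320; try (D,nl_idx)→2120, (A,hash)→3080, (D,merge)→4210, (D,hash)→4680, (A,nl_idx)→4920, (A,merge)→6480 …(+2); best=2120 via (D,nl_idx)
  {BCE}: card=40000; try (C,hash)→6200, (B,hash)→8200, (C,merge)→26800, (B,merge)→55950, (B,nl_idx)→67600, (B,nl)→203600 …(+1); best=6200 via (C,hash)
  {CDE}: card=8000; try (C,hash)→5800, (C,merge)→8000, (D,hash)→11600, (D,nl_idx)→43600, (D,merge)→57850, (C,nl)→82200 …(+1); best=5800 via (C,hash)
  {BDE}: card=4000; try (B,hash)→3200, (B,merge)→6550, (D,hash)→7000, (B,nl_idx)→8600, (D,nl_idx)→21000, (B,nl)→22200 …(+2); best=3200 via (B,hash)
  {ABCE}: card=32000; try (C,hash)→6080, (B,hash)→7560, (C,merge)→22280, (B,merge)→45710, (A,hash)→46680, (B,nl_idx)→54960 …(+5); best=6080 via (C,hash)
  {ACDE}: card=6400; try (C,hash)→5640, (C,merge)→7120, (D,hash)→10960, (A,hash)→14280, (D,nl_idx)→35760, (D,merge)→47610 …(+5); best=5640 via (C,hash)
  {ABDE}: card=3200; try (B,hash)→3040, (B,merge)→5670, (D,hash)→6880, (B,nl_idx)→7240, (A,hash)→7680, (D,nl_idx)→17280 …(+6); best=3040 via (B,hash)
  {BCDE}: card=80000; try (C,hash)→10400, (B,hash)→14400, (D,hash)→50200, (C,merge)→57000, (B,merge)→118150, (B,nl_idx)→133800 …(+5); best=10400 via (C,hash)
  {ABCDE}: card=64000; try (C,hash)→9440, (B,hash)→12640, (D,hash)→42080, (C,merge)→46440, (A,hash)→90880, (B,merge)→95590 …(+9); best=9440 via (C,hash)

9440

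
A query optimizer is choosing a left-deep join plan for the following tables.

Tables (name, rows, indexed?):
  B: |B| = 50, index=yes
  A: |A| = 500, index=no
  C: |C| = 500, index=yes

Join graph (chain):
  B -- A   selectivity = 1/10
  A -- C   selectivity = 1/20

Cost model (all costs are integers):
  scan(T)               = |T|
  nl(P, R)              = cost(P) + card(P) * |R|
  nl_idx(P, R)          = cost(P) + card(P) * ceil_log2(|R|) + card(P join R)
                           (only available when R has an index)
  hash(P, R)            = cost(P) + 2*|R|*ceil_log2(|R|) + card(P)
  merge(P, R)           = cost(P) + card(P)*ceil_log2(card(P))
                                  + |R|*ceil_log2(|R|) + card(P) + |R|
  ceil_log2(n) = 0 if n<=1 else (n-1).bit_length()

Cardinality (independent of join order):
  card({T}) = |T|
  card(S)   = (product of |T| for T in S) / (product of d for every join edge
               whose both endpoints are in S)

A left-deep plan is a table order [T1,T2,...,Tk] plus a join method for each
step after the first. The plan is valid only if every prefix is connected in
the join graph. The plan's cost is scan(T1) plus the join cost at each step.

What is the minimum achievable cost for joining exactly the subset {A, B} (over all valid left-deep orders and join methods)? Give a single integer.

1600

Selinger DP over subsets of {A,B}:
  {B}: scan cost=50, card=50
  {A}: scan cost=500, card=500
  {AB}: card=2500; try (B,hash)→1600, (A,merge)→5400, (B,merge)→5850, (B,nl_idx)→6000, (A,hash)→9100, (A,nl)→25050 …(+1); best=1600 via (B,hash)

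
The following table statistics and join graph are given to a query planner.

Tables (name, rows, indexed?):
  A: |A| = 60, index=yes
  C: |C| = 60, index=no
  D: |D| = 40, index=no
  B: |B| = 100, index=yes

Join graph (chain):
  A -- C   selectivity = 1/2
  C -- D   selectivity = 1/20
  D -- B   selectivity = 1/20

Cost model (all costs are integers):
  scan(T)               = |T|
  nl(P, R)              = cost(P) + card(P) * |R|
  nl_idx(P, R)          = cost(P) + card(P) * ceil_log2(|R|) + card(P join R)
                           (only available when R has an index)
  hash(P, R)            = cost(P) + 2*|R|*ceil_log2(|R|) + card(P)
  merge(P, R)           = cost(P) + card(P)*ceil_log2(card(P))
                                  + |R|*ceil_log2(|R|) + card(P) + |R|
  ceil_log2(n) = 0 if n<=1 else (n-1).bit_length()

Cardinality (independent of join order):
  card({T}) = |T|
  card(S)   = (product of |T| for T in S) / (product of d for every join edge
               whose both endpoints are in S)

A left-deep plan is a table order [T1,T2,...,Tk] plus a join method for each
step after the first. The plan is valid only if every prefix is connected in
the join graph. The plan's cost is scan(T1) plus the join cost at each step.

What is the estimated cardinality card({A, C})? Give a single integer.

Tables in S: A(60), C(60)
Edges inside S: A-C(d=2)
numerator = 60 * 60 = 3600
denominator = 2 = 2
card(S) = 3600 / 2 = 1800

1800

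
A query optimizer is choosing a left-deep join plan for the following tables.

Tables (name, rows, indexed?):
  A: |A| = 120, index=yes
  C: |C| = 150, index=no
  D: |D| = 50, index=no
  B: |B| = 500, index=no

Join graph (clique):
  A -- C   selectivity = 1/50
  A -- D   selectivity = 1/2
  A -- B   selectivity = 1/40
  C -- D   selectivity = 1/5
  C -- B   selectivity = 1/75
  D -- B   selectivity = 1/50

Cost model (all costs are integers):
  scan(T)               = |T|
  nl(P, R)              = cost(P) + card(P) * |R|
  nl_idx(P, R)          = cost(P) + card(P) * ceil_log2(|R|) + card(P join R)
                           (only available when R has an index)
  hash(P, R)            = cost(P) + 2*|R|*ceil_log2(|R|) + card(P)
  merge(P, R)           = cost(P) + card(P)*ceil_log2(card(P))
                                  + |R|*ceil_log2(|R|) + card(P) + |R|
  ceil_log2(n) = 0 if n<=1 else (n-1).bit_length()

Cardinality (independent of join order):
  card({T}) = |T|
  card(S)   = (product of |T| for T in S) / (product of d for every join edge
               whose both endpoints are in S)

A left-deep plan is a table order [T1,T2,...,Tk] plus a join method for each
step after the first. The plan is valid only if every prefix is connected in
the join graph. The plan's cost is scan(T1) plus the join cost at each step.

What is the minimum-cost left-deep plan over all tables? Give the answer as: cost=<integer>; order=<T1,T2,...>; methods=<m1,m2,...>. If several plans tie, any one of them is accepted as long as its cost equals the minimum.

Selinger DP (subsets sized 1..n):
  {A}: scan cost=120, card=120
  {C}: scan cost=150, card=150
  {D}: scan cost=50, card=50
  {B}: scan cost=500, card=500
  {AC}: card=360; try (A,nl_idx)→1560, (A,hash)→1980, (C,merge)→2430, (A,merge)→2460, (C,hash)→2640, (C,nl)→18120 …(+1); best=1560 via (A,nl_idx)
  {AD}: card=3000; try (D,hash)→840, (A,merge)→1360, (D,merge)→1430, (A,hash)→1780, (A,nl_idx)→3400, (A,nl)→6050 …(+1); best=840 via (D,hash)
  {AB}: card=1500; try (A,hash)→2680, (A,nl_idx)→5500, (B,merge)→6080, (A,merge)→6460, (B,hash)→9240, (B,nl)→60120 …(+1); best=2680 via (A,hash)
  {CD}: card=1500; try (D,hash)→900, (C,merge)→1750, (D,merge)→1850, (C,hash)→2500, (C,nl)→7550, (D,nl)→7650; best=900 via (D,hash)
  {BC}: card=1000; try (C,hash)→3400, (B,merge)→6500, (C,merge)→6850, (B,hash)→9300, (B,nl)→75150, (C,nl)→75500; best=3400 via (C,hash)
  {BD}: card=500; try (D,hash)→1600, (B,merge)→5400, (D,merge)→5850, (B,hash)→9100, (B,nl)→25050, (D,nl)→25500; best=1600 via (D,hash)
  {ACD}: card=1800; try (D,hash)→2520, (A,hash)→4080, (D,merge)→5510, (C,hash)→6240, (A,nl_idx)→13200, (D,nl)→19560 …(+4); best=2520 via (D,hash)
  {ABC}: card=60; try (A,hash)→6080, (C,hash)→6580, (B,merge)→10160, (A,nl_idx)→10460, (B,hash)→10920, (A,merge)→15360 …(+4); best=6080 via (A,hash)
  {ABD}: card=750; try (A,hash)→3780, (D,hash)→4780, (A,nl_idx)→5850, (A,merge)→7560, (B,hash)→12840, (D,merge)→21030 …(+4); best=3780 via (A,hash)
  {BCD}: card=200; try (C,hash)→4500, (D,hash)→5000, (C,merge)→7950, (B,hash)→11400, (D,merge)→14750, (B,merge)→23900 …(+3); best=4500 via (C,hash)
  {ABCD}: card=6; try (A,nl_idx)→5906, (A,hash)→6380, (D,hash)→6740, (D,merge)→6850, (C,hash)→6930, (A,merge)→7260 …(+7); best=5906 via (A,nl_idx)

cost=5906; order=B,D,C,A; methods=hash,hash,nl_idx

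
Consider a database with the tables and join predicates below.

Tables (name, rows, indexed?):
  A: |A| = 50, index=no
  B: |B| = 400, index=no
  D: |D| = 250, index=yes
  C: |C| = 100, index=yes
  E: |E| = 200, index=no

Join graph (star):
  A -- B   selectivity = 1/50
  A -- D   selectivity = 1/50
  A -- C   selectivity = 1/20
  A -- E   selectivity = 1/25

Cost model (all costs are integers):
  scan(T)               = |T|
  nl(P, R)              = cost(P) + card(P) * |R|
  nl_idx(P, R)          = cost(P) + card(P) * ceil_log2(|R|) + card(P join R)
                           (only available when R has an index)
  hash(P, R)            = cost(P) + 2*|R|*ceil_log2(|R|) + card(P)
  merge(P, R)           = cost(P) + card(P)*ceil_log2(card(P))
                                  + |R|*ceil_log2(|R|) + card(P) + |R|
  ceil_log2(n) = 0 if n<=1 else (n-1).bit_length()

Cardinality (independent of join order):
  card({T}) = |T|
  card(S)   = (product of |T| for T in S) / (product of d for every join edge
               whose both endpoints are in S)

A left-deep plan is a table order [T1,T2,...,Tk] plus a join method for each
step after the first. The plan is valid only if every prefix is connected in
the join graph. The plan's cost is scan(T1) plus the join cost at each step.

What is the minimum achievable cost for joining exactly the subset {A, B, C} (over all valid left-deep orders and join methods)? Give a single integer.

Selinger DP over subsets of {A,B,C}:
  {A}: scan cost=50, card=50
  {B}: scan cost=400, card=400
  {C}: scan cost=100, card=100
  {AB}: card=400; try (A,hash)→1400, (B,merge)→4400, (A,merge)→4750, (B,hash)→7300, (B,nl)→20050, (A,nl)→20400; best=1400 via (A,hash)
  {AC}: card=250; try (C,nl_idx)→650, (A,hash)→800, (C,merge)→1200, (A,merge)→1250, (C,hash)→1500, (C,nl)→5050 …(+1); best=650 via (C,nl_idx)
  {ABC}: card=2000; try (C,hash)→3200, (C,merge)→6200, (C,nl_idx)→6200, (B,merge)→6900, (B,hash)→8100, (C,nl)→41400 …(+1); best=3200 via (C,hash)

3200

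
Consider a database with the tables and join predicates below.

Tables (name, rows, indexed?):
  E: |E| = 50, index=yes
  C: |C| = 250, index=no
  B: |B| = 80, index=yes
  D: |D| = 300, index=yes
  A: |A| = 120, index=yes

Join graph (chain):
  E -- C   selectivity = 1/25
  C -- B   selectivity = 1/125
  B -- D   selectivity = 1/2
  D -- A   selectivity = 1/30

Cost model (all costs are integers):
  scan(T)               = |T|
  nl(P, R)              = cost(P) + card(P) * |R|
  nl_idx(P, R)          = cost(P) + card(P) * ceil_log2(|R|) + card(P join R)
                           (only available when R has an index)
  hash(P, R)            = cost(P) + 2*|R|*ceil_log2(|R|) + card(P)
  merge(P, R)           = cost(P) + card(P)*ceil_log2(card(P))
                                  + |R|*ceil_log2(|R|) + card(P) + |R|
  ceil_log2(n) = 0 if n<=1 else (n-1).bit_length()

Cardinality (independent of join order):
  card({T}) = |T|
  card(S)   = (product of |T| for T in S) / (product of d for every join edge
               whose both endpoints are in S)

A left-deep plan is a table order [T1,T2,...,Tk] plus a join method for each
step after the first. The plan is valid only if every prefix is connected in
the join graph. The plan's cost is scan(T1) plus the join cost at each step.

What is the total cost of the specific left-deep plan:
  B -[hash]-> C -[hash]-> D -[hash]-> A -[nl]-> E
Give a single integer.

step 1: scan B: cost=80, card=80
step 2: join C via hash
    card(P join C) = 80*250/(125) = 160
    cost = 80 + 2*250*8 + 80 = 4160
step 3: join D via hash
    card(P join D) = 160*300/(2) = 24000
    cost = 4160 + 2*300*9 + 160 = 9720
step 4: join A via hash
    card(P join A) = 24000*120/(30) = 96000
    cost = 9720 + 2*120*7 + 24000 = 35400
step 5: join E via nl
    card(P join E) = 96000*50/(25) = 192000
    cost = 35400 + 96000*50 = 4835400

4835400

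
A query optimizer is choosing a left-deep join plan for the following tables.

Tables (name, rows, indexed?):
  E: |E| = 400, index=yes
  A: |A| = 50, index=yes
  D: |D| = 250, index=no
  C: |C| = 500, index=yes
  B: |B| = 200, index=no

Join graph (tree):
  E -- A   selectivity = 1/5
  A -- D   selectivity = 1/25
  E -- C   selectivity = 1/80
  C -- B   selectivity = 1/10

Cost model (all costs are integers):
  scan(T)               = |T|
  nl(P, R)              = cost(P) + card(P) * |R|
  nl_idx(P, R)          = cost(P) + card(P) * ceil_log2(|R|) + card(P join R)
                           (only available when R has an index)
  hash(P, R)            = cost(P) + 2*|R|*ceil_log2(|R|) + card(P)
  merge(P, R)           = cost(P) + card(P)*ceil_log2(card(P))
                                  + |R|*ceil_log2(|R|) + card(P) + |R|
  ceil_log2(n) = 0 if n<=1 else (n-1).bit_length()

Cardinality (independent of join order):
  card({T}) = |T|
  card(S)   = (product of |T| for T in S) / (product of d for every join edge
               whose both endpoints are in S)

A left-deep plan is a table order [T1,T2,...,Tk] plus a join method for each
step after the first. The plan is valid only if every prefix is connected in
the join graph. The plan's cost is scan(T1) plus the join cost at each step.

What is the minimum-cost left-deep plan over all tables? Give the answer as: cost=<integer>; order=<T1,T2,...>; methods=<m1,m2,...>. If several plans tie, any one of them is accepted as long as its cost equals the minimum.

cost=291800; order=E,C,A,D,B; methods=nl_idx,hash,hash,hash

Selinger DP (subsets sized 1..n):
  {E}: scan cost=400, card=400
  {A}: scan cost=50, card=50
  {D}: scan cost=250, card=250
  {C}: scan cost=500, card=500
  {B}: scan cost=200, card=200
  {AE}: card=4000; try (A,hash)→1400, (E,merge)→4400, (E,nl_idx)→4500, (A,merge)→4750, (A,nl_idx)→6800, (E,hash)→7300 …(+2); best=1400 via (A,hash)
  {CE}: card=2500; try (C,nl_idx)→6500, (E,nl_idx)→7500, (E,hash)→8200, (C,merge)→9400, (E,merge)→9500, (C,hash)→9800 …(+2); best=6500 via (C,nl_idx)
  {AD}: card=500; try (A,hash)→1100, (A,nl_idx)→2250, (D,merge)→2650, (A,merge)→2850, (D,hash)→4100, (D,nl)→12550 …(+1); best=1100 via (A,hash)
  {BC}: card=10000; try (B,hash)→4200, (C,merge)→7000, (B,merge)→7300, (C,hash)→9400, (C,nl_idx)→12000, (C,nl)→100200 …(+1); best=4200 via (B,hash)
  {ADE}: card=40000; try (E,hash)→8800, (D,hash)→9400, (E,merge)→10100, (E,nl_idx)→45600, (D,merge)→55650, (E,nl)→201100 …(+1); best=8800 via (E,hash)
  {ACE}: card=25000; try (A,hash)→9600, (C,hash)→14400, (A,merge)→39350, (A,nl_idx)→46500, (C,merge)→58400, (C,nl_idx)→62400 …(+2); best=9600 via (A,hash)
  {BCE}: card=50000; try (B,hash)→12200, (E,hash)→21400, (B,merge)→40800, (E,nl_idx)→144200, (E,merge)→158200, (B,nl)→506500 …(+1); best=12200 via (B,hash)
  {ACDE}: card=250000; try (D,hash)→38600, (C,hash)→57800, (D,merge)→411850, (C,nl_idx)→618800, (C,merge)→693800, (D,nl)→6259600 …(+1); best=38600 via (D,hash)
  {ABCE}: card=500000; try (B,hash)→37800, (A,hash)→62800, (B,merge)→411400, (A,nl_idx)→812200, (A,merge)→862550, (A,nl)→2512200 …(+1); best=37800 via (B,hash)
  {ABCDE}: card=5000000; try (B,hash)→291800, (D,hash)→541800, (B,merge)→4790400, (D,merge)→10040050, (B,nl)→50038600, (D,nl)→125037800; best=291800 via (B,hash)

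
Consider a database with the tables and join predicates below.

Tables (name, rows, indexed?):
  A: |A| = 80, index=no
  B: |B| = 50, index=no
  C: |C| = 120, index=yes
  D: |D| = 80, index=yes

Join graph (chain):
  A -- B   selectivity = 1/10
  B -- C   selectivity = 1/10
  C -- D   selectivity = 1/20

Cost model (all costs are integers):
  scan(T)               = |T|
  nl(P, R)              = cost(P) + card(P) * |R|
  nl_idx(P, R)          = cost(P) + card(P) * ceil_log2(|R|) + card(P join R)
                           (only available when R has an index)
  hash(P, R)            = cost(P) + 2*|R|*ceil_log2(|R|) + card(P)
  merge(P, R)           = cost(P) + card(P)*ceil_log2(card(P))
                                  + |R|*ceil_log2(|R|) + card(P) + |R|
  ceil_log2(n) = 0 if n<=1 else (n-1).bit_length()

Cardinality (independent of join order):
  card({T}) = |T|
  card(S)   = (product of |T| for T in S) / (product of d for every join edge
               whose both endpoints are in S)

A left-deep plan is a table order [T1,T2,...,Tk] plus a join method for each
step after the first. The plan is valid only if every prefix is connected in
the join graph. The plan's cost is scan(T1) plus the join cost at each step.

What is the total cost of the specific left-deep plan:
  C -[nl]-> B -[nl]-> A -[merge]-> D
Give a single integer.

121960

step 1: scan C: cost=120, card=120
step 2: join B via nl
    card(P join B) = 120*50/(10) = 600
    cost = 120 + 120*50 = 6120
step 3: join A via nl
    card(P join A) = 600*80/(10) = 4800
    cost = 6120 + 600*80 = 54120
step 4: join D via merge
    card(P join D) = 4800*80/(20) = 19200
    cost = 54120 + 4800*13 + 80*7 + 4800 + 80 = 121960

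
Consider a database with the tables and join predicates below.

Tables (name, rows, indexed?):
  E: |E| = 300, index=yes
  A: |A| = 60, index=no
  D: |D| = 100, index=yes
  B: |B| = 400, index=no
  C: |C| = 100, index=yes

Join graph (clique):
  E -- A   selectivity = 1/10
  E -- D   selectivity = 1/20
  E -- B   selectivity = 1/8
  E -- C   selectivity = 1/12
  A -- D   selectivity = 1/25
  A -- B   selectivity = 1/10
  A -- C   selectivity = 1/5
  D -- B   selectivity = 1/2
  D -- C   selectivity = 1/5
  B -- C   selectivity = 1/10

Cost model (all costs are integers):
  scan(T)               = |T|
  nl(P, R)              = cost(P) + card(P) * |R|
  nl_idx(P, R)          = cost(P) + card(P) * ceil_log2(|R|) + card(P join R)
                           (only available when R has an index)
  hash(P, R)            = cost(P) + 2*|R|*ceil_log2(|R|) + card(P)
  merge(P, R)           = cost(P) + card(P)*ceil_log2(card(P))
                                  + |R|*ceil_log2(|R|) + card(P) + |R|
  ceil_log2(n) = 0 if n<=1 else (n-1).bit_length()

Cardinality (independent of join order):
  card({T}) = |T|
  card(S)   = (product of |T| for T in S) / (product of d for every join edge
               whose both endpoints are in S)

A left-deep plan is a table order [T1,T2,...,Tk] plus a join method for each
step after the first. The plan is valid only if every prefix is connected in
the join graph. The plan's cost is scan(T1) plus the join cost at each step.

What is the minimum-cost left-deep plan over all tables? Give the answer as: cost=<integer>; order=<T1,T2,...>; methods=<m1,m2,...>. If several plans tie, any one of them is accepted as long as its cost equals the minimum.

Selinger DP (subsets sized 1..n):
  {E}: scan cost=300, card=300
  {A}: scan cost=60, card=60
  {D}: scan cost=100, card=100
  {B}: scan cost=400, card=400
  {C}: scan cost=100, card=100
  {AE}: card=1800; try (A,hash)→1320, (E,nl_idx)→2400, (E,merge)→3480, (A,merge)→3720, (E,hash)→5520, (E,nl)→18060 …(+1); best=1320 via (A,hash)
  {DE}: card=1500; try (D,hash)→2000, (E,nl_idx)→2500, (E,merge)→3900, (D,nl_idx)→3900, (D,merge)→4100, (E,hash)→5600 …(+2); best=2000 via (D,hash)
  {BE}: card=15000; try (E,hash)→6200, (B,merge)→7300, (E,merge)→7400, (B,hash)→7800, (E,nl_idx)→19000, (B,nl)→120300 …(+1); best=6200 via (E,hash)
  {CE}: card=2500; try (C,hash)→2000, (E,nl_idx)→3500, (E,merge)→3900, (C,merge)→4100, (C,nl_idx)→4900, (E,hash)→5600 …(+2); best=2000 via (C,hash)
  {AD}: card=240; try (D,nl_idx)→720, (A,hash)→920, (D,merge)→1280, (A,merge)→1320, (D,hash)→1520, (D,nl)→6060 …(+1); best=720 via (D,nl_idx)
  {AB}: card=2400; try (A,hash)→1520, (B,merge)→4480, (A,merge)→4820, (B,hash)→7320, (B,nl)→24060, (A,nl)→24400; best=1520 via (A,hash)
  {AC}: card=1200; try (A,hash)→920, (C,merge)→1280, (A,merge)→1320, (C,hash)→1520, (C,nl_idx)→1680, (C,nl)→6060 …(+1); best=920 via (A,hash)
  {BD}: card=20000; try (D,hash)→2200, (B,merge)→4900, (D,merge)→5200, (B,hash)→7400, (D,nl_idx)→23200, (B,nl)→40100 …(+1); best=2200 via (D,hash)
  {CD}: card=2000; try (D,hash)→1600, (C,hash)→1600, (D,merge)→1700, (C,merge)→1700, (D,nl_idx)→2800, (C,nl_idx)→2800 …(+2); best=1600 via (D,hash)
  {BC}: card=4000; try (C,hash)→2200, (B,merge)→4900, (C,merge)→5200, (C,nl_idx)→7200, (B,hash)→7400, (B,nl)→40100 …(+1); best=2200 via (C,hash)
  {ADE}: card=360; try (E,nl_idx)→3240, (A,hash)→4220, (D,hash)→4520, (E,merge)→5880, (E,hash)→6360, (D,nl_idx)→14280 …(+5); best=3240 via (E,nl_idx)
  {ABE}: card=9000; try (E,hash)→9320, (B,hash)→10320, (A,hash)→21920, (B,merge)→26920, (E,nl_idx)→32120, (E,merge)→35720 …(+4); best=9320 via (E,hash)
  {ACE}: card=3000; try (C,hash)→4520, (A,hash)→5220, (E,hash)→7520, (E,nl_idx)→14720, (C,nl_idx)→16920, (E,merge)→18320 …(+5); best=4520 via (C,hash)
  {BDE}: card=37500; try (B,hash)→10700, (D,hash)→22600, (B,merge)→24000, (E,hash)→27600, (D,nl_idx)→148700, (E,nl_idx)→219700 …(+5); best=10700 via (B,hash)
  {CDE}: card=2500; try (C,hash)→4900, (D,hash)→5900, (E,hash)→9000, (C,nl_idx)→15000, (C,merge)→20800, (D,nl_idx)→22000 …(+6); best=4900 via (C,hash)
  {BCE}: card=12500; try (E,hash)→11600, (B,hash)→11700, (C,hash)→22600, (B,merge)→38500, (E,nl_idx)→50700, (E,merge)→57200 …(+5); best=11600 via (E,hash)
  {ABD}: card=4800; try (D,hash)→5320, (B,merge)→6880, (B,hash)→8160, (A,hash)→22920, (D,nl_idx)→23120, (D,merge)→33520 …(+4); best=5320 via (D,hash)
  {ACD}: card=960; try (C,hash)→2360, (C,nl_idx)→3360, (D,hash)→3520, (C,merge)→3680, (A,hash)→4320, (D,nl_idx)→10280 …(+5); best=2360 via (C,hash)
  {ABC}: card=4800; try (C,hash)→5320, (A,hash)→6920, (B,hash)→9320, (B,merge)→19320, (C,nl_idx)→23120, (C,merge)→33520 …(+4); best=5320 via (C,hash)
  {BCD}: card=40000; try (D,hash)→7600, (B,hash)→10800, (C,hash)→23600, (B,merge)→29600, (D,merge)→55000, (D,nl_idx)→70200 …(+5); best=7600 via (D,hash)
  {ABDE}: card=900; try (B,hash)→10800, (B,merge)→10840, (E,hash)→15520, (D,hash)→19720, (A,hash)→48920, (E,nl_idx)→49420 …(+8); best=10800 via (B,hash)
  {ACDE}: card=120; try (C,hash)→5000, (C,nl_idx)→5880, (C,merge)→7640, (A,hash)→8120, (E,hash)→8720, (D,hash)→8920 …(+9); best=5000 via (C,hash)
  {ABCE}: card=1500; try (B,hash)→14720, (E,hash)→15520, (C,hash)→19720, (A,hash)→24820, (B,merge)→47520, (E,nl_idx)→50020 …(+8); best=14720 via (B,hash)
  {BCDE}: card=6250; try (B,hash)→14600, (D,hash)→25500, (B,merge)→41400, (C,hash)→49600, (E,hash)→53000, (D,nl_idx)→105350 …(+9); best=14600 via (B,hash)
  {ABCD}: card=1920; try (B,hash)→10520, (D,hash)→11520, (C,hash)→11520, (B,merge)→16920, (D,nl_idx)→40840, (C,nl_idx)→40840 …(+8); best=10520 via (B,hash)
  {ABCDE}: card=30; try (B,merge)→9960, (B,hash)→12320, (C,hash)→13100, (C,nl_idx)→17130, (D,hash)→17620, (E,hash)→17840 …(+12); best=9960 via (B,merge)

cost=9960; order=A,D,E,C,B; methods=nl_idx,nl_idx,hash,merge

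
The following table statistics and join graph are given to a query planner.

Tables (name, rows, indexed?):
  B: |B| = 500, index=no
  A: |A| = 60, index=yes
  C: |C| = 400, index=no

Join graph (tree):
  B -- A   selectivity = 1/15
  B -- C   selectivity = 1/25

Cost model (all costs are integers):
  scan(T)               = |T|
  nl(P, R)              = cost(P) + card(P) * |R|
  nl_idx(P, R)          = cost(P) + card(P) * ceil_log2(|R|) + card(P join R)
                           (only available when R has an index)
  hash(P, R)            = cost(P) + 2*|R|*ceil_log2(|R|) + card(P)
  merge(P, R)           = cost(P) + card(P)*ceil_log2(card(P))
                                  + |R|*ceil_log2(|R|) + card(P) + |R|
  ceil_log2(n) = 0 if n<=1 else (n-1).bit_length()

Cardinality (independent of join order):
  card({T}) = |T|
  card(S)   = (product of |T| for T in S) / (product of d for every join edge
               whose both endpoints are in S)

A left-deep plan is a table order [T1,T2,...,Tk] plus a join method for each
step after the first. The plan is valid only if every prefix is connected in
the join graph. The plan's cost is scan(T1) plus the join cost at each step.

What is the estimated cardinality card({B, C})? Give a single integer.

Tables in S: B(500), C(400)
Edges inside S: B-C(d=25)
numerator = 500 * 400 = 200000
denominator = 25 = 25
card(S) = 200000 / 25 = 8000

8000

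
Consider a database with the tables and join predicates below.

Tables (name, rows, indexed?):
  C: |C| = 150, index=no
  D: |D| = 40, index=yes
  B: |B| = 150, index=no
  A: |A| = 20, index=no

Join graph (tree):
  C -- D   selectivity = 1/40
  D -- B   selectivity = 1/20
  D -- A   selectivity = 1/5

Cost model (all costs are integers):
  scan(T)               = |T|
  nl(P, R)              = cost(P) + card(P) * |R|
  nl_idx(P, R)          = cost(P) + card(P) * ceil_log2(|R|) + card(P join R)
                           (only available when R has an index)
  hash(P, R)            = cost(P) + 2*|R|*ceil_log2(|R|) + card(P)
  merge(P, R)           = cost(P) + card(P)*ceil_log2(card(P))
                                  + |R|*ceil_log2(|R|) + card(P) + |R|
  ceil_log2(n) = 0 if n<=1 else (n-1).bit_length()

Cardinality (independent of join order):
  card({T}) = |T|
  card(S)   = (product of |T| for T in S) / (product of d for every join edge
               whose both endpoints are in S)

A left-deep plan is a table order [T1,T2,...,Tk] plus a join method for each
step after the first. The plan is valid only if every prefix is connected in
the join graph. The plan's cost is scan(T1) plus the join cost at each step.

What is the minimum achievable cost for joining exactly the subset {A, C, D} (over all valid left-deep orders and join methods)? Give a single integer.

1130

Selinger DP over subsets of {A,C,D}:
  {C}: scan cost=150, card=150
  {D}: scan cost=40, card=40
  {A}: scan cost=20, card=20
  {CD}: card=150; try (D,hash)→780, (D,nl_idx)→1200, (C,merge)→1670, (D,merge)→1780, (C,hash)→2480, (C,nl)→6040 …(+1); best=780 via (D,hash)
  {AD}: card=160; try (A,hash)→280, (D,nl_idx)→300, (D,merge)→420, (A,merge)→440, (D,hash)→520, (D,nl)→820 …(+1); best=280 via (A,hash)
  {ACD}: card=600; try (A,hash)→1130, (A,merge)→2250, (C,hash)→2840, (C,merge)→3070, (A,nl)→3780, (C,nl)→24280; best=1130 via (A,hash)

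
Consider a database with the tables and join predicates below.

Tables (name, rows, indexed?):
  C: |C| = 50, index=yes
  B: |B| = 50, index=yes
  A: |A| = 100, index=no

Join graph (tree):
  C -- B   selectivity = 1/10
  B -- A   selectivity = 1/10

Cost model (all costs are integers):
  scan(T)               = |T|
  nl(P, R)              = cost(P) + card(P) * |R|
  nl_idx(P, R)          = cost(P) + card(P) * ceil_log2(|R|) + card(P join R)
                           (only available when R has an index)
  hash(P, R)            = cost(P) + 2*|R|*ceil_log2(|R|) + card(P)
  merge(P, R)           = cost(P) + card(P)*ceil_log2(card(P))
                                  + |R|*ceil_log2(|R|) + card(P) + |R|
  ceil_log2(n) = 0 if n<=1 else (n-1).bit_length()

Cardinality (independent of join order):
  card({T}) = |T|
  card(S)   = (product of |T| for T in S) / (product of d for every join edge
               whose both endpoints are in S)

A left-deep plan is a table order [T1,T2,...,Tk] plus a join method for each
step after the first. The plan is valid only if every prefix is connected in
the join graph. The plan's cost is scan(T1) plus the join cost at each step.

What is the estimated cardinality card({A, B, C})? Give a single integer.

2500

Tables in S: A(100), B(50), C(50)
Edges inside S: C-B(d=10), B-A(d=10)
numerator = 100 * 50 * 50 = 250000
denominator = 10 * 10 = 100
card(S) = 250000 / 100 = 2500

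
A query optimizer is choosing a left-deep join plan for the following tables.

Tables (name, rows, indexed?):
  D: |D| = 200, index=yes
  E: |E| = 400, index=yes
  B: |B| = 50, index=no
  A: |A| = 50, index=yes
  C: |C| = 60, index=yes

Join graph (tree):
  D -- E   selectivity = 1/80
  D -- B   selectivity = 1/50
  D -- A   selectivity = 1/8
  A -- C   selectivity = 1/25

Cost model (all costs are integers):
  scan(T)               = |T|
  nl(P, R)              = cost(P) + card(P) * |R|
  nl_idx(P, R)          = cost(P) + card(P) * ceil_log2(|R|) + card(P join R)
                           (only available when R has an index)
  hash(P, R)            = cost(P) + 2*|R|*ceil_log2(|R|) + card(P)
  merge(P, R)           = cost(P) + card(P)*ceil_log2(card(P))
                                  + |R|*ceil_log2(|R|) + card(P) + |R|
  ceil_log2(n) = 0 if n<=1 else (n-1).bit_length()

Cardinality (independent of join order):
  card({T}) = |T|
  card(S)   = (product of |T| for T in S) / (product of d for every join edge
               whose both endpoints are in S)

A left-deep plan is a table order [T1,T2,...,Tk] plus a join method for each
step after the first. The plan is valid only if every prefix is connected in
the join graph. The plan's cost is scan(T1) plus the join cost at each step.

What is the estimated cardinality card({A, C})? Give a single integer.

120

Tables in S: A(50), C(60)
Edges inside S: A-C(d=25)
numerator = 50 * 60 = 3000
denominator = 25 = 25
card(S) = 3000 / 25 = 120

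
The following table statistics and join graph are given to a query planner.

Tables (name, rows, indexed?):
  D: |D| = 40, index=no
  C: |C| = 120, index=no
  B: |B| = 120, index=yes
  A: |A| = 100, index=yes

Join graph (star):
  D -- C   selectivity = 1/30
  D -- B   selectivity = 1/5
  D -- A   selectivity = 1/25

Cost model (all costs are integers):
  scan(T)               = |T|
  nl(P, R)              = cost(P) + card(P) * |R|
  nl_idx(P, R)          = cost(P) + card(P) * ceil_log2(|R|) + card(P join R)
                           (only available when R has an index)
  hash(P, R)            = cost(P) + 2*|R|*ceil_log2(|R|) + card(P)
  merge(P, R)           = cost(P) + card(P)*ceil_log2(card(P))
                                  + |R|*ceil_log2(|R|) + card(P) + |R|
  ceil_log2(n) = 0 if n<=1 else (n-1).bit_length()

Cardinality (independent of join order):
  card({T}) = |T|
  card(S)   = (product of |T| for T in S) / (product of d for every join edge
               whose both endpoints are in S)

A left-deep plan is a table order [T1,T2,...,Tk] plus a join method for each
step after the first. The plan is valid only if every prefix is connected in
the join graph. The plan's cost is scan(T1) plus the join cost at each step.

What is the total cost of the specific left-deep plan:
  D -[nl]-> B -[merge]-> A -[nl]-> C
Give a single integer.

477000

step 1: scan D: cost=40, card=40
step 2: join B via nl
    card(P join B) = 40*120/(5) = 960
    cost = 40 + 40*120 = 4840
step 3: join A via merge
    card(P join A) = 960*100/(25) = 3840
    cost = 4840 + 960*10 + 100*7 + 960 + 100 = 16200
step 4: join C via nl
    card(P join C) = 3840*120/(30) = 15360
    cost = 16200 + 3840*120 = 477000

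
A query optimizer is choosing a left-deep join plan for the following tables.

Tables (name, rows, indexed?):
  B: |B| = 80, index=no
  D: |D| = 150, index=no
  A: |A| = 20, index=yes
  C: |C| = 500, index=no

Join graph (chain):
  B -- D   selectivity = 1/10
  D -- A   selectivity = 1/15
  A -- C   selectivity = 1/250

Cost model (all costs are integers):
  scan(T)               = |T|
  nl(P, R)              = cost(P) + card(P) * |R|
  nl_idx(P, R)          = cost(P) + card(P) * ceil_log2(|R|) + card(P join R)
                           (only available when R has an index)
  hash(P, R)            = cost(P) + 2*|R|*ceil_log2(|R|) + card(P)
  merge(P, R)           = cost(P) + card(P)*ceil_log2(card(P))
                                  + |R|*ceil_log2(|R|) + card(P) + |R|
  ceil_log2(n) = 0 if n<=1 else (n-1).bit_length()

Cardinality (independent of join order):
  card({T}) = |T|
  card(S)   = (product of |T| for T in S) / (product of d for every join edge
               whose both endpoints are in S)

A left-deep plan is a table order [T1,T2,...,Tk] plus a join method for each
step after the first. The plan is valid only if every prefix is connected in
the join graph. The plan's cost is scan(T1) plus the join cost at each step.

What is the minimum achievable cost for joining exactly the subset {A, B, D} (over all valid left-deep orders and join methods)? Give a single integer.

Selinger DP over subsets of {A,B,D}:
  {B}: scan cost=80, card=80
  {D}: scan cost=150, card=150
  {A}: scan cost=20, card=20
  {BD}: card=1200; try (B,hash)→1420, (D,merge)→2070, (B,merge)→2140, (D,hash)→2560, (D,nl)→12080, (B,nl)→12150; best=1420 via (B,hash)
  {AD}: card=200; try (A,hash)→500, (A,nl_idx)→1100, (D,merge)→1490, (A,merge)→1620, (D,hash)→2440, (D,nl)→3020 …(+1); best=500 via (A,hash)
  {ABD}: card=1600; try (B,hash)→1820, (A,hash)→2820, (B,merge)→2940, (A,nl_idx)→9020, (A,merge)→15940, (B,nl)→16500 …(+1); best=1820 via (B,hash)

1820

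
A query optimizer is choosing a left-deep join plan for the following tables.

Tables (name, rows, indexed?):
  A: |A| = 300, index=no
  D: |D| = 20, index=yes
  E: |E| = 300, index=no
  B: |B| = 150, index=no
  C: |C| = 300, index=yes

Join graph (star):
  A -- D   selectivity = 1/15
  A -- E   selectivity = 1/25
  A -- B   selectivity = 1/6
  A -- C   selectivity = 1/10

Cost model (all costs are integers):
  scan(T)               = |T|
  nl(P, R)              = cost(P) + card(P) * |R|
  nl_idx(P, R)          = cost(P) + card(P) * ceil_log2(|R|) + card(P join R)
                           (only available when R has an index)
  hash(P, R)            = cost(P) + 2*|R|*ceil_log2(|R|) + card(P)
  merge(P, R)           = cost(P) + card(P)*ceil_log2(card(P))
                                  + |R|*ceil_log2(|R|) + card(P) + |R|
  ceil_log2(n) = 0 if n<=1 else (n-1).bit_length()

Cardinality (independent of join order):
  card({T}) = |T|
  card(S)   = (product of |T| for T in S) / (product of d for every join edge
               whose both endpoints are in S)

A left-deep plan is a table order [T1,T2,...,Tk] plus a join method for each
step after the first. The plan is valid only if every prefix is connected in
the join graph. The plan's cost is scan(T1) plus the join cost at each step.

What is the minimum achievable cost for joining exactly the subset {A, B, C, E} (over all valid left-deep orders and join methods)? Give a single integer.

107400

Selinger DP over subsets of {A,B,C,E}:
  {A}: scan cost=300, card=300
  {E}: scan cost=300, card=300
  {B}: scan cost=150, card=150
  {C}: scan cost=300, card=300
  {AE}: card=3600; try (E,hash)→6000, (A,hash)→6000, (E,merge)→6300, (A,merge)→6300, (E,nl)→90300, (A,nl)→90300; best=6000 via (E,hash)
  {AB}: card=7500; try (B,hash)→3000, (A,merge)→4500, (B,merge)→4650, (A,hash)→5700, (A,nl)→45150, (B,nl)→45300; best=3000 via (B,hash)
  {AC}: card=9000; try (C,hash)→6000, (A,hash)→6000, (C,merge)→6300, (A,merge)→6300, (C,nl_idx)→12000, (C,nl)→90300 …(+1); best=6000 via (C,hash)
  {ABE}: card=90000; try (B,hash)→12000, (E,hash)→15900, (B,merge)→54150, (E,merge)→111000, (B,nl)→546000, (E,nl)→2253000; best=12000 via (B,hash)
  {ACE}: card=108000; try (C,hash)→15000, (E,hash)→20400, (C,merge)→55800, (E,merge)→144000, (C,nl_idx)→146400, (C,nl)→1086000 …(+1); best=15000 via (C,hash)
  {ABC}: card=225000; try (C,hash)→15900, (B,hash)→17400, (C,merge)→111000, (B,merge)→142350, (C,nl_idx)→295500, (B,nl)→1356000 …(+1); best=15900 via (C,hash)
  {ABCE}: card=2700000; try (C,hash)→107400, (B,hash)→125400, (E,hash)→246300, (C,merge)→1635000, (B,merge)→1960350, (C,nl_idx)→3522000 …(+4); best=107400 via (C,hash)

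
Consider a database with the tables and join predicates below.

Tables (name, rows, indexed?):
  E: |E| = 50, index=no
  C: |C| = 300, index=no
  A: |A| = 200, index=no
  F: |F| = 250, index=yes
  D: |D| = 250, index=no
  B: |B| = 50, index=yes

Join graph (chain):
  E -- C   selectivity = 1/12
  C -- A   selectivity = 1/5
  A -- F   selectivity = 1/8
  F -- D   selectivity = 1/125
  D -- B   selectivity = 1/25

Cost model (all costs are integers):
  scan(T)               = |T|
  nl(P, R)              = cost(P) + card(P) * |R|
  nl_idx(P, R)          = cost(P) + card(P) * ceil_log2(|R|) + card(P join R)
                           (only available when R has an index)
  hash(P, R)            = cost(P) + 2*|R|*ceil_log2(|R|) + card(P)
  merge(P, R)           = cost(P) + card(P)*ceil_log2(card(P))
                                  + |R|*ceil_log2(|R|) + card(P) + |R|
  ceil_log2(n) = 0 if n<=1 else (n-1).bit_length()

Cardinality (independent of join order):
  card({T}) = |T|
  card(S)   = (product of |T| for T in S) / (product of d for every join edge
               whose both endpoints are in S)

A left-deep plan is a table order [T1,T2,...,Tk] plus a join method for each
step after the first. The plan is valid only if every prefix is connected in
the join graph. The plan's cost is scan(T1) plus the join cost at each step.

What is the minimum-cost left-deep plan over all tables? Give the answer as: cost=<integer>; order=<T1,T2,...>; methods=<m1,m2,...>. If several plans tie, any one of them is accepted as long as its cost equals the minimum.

cost=1539050; order=D,F,B,A,C,E; methods=nl_idx,hash,hash,hash,hash

Selinger DP (subsets sized 1..n):
  {E}: scan cost=50, card=50
  {C}: scan cost=300, card=300
  {A}: scan cost=200, card=200
  {F}: scan cost=250, card=250
  {D}: scan cost=250, card=250
  {B}: scan cost=50, card=50
  {CE}: card=1250; try (E,hash)→1200, (C,merge)→3400, (E,merge)→3650, (C,hash)→5500, (C,nl)→15050, (E,nl)→15300; best=1200 via (E,hash)
  {AC}: card=12000; try (A,hash)→3800, (C,merge)→5000, (A,merge)→5100, (C,hash)→5800, (C,nl)→60200, (A,nl)→60300; best=3800 via (A,hash)
  {AF}: card=6250; try (A,hash)→3700, (F,merge)→4250, (A,merge)→4300, (F,hash)→4400, (F,nl_idx)→8050, (F,nl)→50200 …(+1); best=3700 via (A,hash)
  {DF}: card=500; try (F,nl_idx)→2750, (F,hash)→4500, (D,hash)→4500, (F,merge)→4750, (D,merge)→4750, (F,nl)→62750 …(+1); best=2750 via (F,nl_idx)
  {BD}: card=500; try (B,hash)→1100, (B,nl_idx)→2250, (D,merge)→2650, (B,merge)→2850, (D,hash)→4100, (D,nl)→12550 …(+1); best=1100 via (B,hash)
  {ACE}: card=50000; try (A,hash)→5650, (E,hash)→16400, (A,merge)→18000, (E,merge)→184150, (A,nl)→251200, (E,nl)→603800; best=5650 via (A,hash)
  {ACF}: card=375000; try (C,hash)→15350, (F,hash)→19800, (C,merge)→94200, (F,merge)→186050, (F,nl_idx)→474800, (C,nl)→1878700 …(+1); best=15350 via (C,hash)
  {ADF}: card=12500; try (A,hash)→6450, (A,merge)→9550, (D,hash)→13950, (D,merge)→93450, (A,nl)→102750, (D,nl)→1566200; best=6450 via (A,hash)
  {BDF}: card=1000; try (B,hash)→3850, (F,hash)→5600, (F,nl_idx)→6100, (B,nl_idx)→6750, (B,merge)→8100, (F,merge)→8350 …(+2); best=3850 via (B,hash)
  {ACEF}: card=1562500; try (F,hash)→59650, (E,hash)→390950, (F,merge)→857900, (F,nl_idx)→1968150, (E,merge)→7515700, (F,nl)→12505650 …(+1); best=59650 via (F,hash)
  {ACDF}: card=750000; try (C,hash)→24350, (C,merge)→196950, (D,hash)→394350, (C,nl)→3756450, (D,merge)→7517600, (D,nl)→93765350; best=24350 via (C,hash)
  {ABDF}: card=25000; try (A,hash)→8050, (A,merge)→16650, (B,hash)→19550, (B,nl_idx)→106450, (B,merge)→194300, (A,nl)→203850 …(+1); best=8050 via (A,hash)
  {ACDEF}: card=3125000; try (E,hash)→774950, (D,hash)→1626150, (E,merge)→15774700, (D,merge)→34436900, (E,nl)→37524350, (D,nl)→390684650; best=774950 via (E,hash)
  {ABCDF}: card=1500000; try (C,hash)→38450, (C,merge)→411050, (B,hash)→774950, (B,nl_idx)→6024350, (C,nl)→7508050, (B,merge)→15774700 …(+1); best=38450 via (C,hash)
  {ABCDEF}: card=6250000; try (E,hash)→1539050, (B,hash)→3900550, (B,nl_idx)→25774950, (E,merge)→33038800, (B,merge)→72650300, (E,nl)→75038450 …(+1); best=1539050 via (E,hash)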